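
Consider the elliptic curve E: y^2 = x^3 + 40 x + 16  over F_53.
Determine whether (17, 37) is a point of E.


Check whether y^2 = x^3 + 40 x + 16 (mod 53) for (x, y) = (17, 37).
LHS: y^2 = 37^2 mod 53 = 44
RHS: x^3 + 40 x + 16 = 17^3 + 40*17 + 16 mod 53 = 44
LHS = RHS

Yes, on the curve


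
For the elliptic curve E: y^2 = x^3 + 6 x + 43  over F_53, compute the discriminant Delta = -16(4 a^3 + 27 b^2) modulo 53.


4 a^3 + 27 b^2 = 4*6^3 + 27*43^2 = 864 + 49923 = 50787
Delta = -16 * (50787) = -812592
Delta mod 53 = 4

Delta = 4 (mod 53)


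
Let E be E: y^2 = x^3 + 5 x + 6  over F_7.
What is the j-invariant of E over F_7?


Delta = -16(4 a^3 + 27 b^2) mod 7 = 3
-1728 * (4 a)^3 = -1728 * (4*5)^3 mod 7 = 6
j = 6 * 3^(-1) mod 7 = 2

j = 2 (mod 7)


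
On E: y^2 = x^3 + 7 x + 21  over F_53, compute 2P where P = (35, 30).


Doubling: s = (3 x1^2 + a) / (2 y1)
s = (3*35^2 + 7) / (2*30) mod 53 = 49
x3 = s^2 - 2 x1 mod 53 = 49^2 - 2*35 = 52
y3 = s (x1 - x3) - y1 mod 53 = 49 * (35 - 52) - 30 = 38

2P = (52, 38)


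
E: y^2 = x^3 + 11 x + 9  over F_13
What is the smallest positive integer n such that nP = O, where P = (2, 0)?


Compute successive multiples of P until we hit O:
  1P = (2, 0)
  2P = O

ord(P) = 2


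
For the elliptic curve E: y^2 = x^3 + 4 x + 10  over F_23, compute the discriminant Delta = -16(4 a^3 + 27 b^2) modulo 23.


4 a^3 + 27 b^2 = 4*4^3 + 27*10^2 = 256 + 2700 = 2956
Delta = -16 * (2956) = -47296
Delta mod 23 = 15

Delta = 15 (mod 23)


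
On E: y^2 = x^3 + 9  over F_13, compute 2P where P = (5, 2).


k = 2 = 10_2 (binary, LSB first: 01)
Double-and-add from P = (5, 2):
  bit 0 = 0: acc unchanged = O
  bit 1 = 1: acc = O + (6, 2) = (6, 2)

2P = (6, 2)


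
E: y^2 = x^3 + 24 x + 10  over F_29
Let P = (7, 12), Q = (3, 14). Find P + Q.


P != Q, so use the chord formula.
s = (y2 - y1) / (x2 - x1) = (2) / (25) mod 29 = 14
x3 = s^2 - x1 - x2 mod 29 = 14^2 - 7 - 3 = 12
y3 = s (x1 - x3) - y1 mod 29 = 14 * (7 - 12) - 12 = 5

P + Q = (12, 5)


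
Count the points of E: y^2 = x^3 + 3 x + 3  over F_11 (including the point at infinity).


For each x in F_11, count y with y^2 = x^3 + 3 x + 3 mod 11:
  x = 0: RHS = 3, y in [5, 6]  -> 2 point(s)
  x = 5: RHS = 0, y in [0]  -> 1 point(s)
  x = 7: RHS = 4, y in [2, 9]  -> 2 point(s)
  x = 8: RHS = 0, y in [0]  -> 1 point(s)
  x = 9: RHS = 0, y in [0]  -> 1 point(s)
Affine points: 7. Add the point at infinity: total = 8.

#E(F_11) = 8


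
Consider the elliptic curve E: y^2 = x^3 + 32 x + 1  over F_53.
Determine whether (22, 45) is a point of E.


Check whether y^2 = x^3 + 32 x + 1 (mod 53) for (x, y) = (22, 45).
LHS: y^2 = 45^2 mod 53 = 11
RHS: x^3 + 32 x + 1 = 22^3 + 32*22 + 1 mod 53 = 11
LHS = RHS

Yes, on the curve


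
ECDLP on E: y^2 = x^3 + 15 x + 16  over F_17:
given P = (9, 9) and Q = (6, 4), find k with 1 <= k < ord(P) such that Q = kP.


Enumerate multiples of P until we hit Q = (6, 4):
  1P = (9, 9)
  2P = (8, 11)
  3P = (4, 15)
  4P = (0, 4)
  5P = (6, 4)
Match found at i = 5.

k = 5


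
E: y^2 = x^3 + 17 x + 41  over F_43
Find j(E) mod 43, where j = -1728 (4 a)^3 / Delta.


Delta = -16(4 a^3 + 27 b^2) mod 43 = 19
-1728 * (4 a)^3 = -1728 * (4*17)^3 mod 43 = 1
j = 1 * 19^(-1) mod 43 = 34

j = 34 (mod 43)


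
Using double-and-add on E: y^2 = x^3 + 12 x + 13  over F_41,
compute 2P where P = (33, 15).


k = 2 = 10_2 (binary, LSB first: 01)
Double-and-add from P = (33, 15):
  bit 0 = 0: acc unchanged = O
  bit 1 = 1: acc = O + (36, 22) = (36, 22)

2P = (36, 22)


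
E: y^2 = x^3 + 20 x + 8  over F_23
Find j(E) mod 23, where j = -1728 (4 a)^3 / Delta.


Delta = -16(4 a^3 + 27 b^2) mod 23 = 1
-1728 * (4 a)^3 = -1728 * (4*20)^3 mod 23 = 9
j = 9 * 1^(-1) mod 23 = 9

j = 9 (mod 23)


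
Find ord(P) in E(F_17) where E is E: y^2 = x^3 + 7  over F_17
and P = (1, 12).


Compute successive multiples of P until we hit O:
  1P = (1, 12)
  2P = (2, 7)
  3P = (5, 8)
  4P = (12, 16)
  5P = (12, 1)
  6P = (5, 9)
  7P = (2, 10)
  8P = (1, 5)
  ... (continuing to 9P)
  9P = O

ord(P) = 9


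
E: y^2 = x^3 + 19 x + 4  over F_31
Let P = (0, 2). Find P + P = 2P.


Doubling: s = (3 x1^2 + a) / (2 y1)
s = (3*0^2 + 19) / (2*2) mod 31 = 28
x3 = s^2 - 2 x1 mod 31 = 28^2 - 2*0 = 9
y3 = s (x1 - x3) - y1 mod 31 = 28 * (0 - 9) - 2 = 25

2P = (9, 25)


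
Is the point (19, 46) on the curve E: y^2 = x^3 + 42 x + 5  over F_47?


Check whether y^2 = x^3 + 42 x + 5 (mod 47) for (x, y) = (19, 46).
LHS: y^2 = 46^2 mod 47 = 1
RHS: x^3 + 42 x + 5 = 19^3 + 42*19 + 5 mod 47 = 1
LHS = RHS

Yes, on the curve


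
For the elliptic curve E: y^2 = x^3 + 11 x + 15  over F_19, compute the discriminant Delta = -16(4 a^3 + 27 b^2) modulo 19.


4 a^3 + 27 b^2 = 4*11^3 + 27*15^2 = 5324 + 6075 = 11399
Delta = -16 * (11399) = -182384
Delta mod 19 = 16

Delta = 16 (mod 19)


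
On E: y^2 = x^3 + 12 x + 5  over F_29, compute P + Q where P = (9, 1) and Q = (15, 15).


P != Q, so use the chord formula.
s = (y2 - y1) / (x2 - x1) = (14) / (6) mod 29 = 12
x3 = s^2 - x1 - x2 mod 29 = 12^2 - 9 - 15 = 4
y3 = s (x1 - x3) - y1 mod 29 = 12 * (9 - 4) - 1 = 1

P + Q = (4, 1)


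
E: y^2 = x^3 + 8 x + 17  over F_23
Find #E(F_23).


For each x in F_23, count y with y^2 = x^3 + 8 x + 17 mod 23:
  x = 1: RHS = 3, y in [7, 16]  -> 2 point(s)
  x = 2: RHS = 18, y in [8, 15]  -> 2 point(s)
  x = 7: RHS = 2, y in [5, 18]  -> 2 point(s)
  x = 8: RHS = 18, y in [8, 15]  -> 2 point(s)
  x = 9: RHS = 13, y in [6, 17]  -> 2 point(s)
  x = 10: RHS = 16, y in [4, 19]  -> 2 point(s)
  x = 12: RHS = 1, y in [1, 22]  -> 2 point(s)
  x = 13: RHS = 18, y in [8, 15]  -> 2 point(s)
  x = 15: RHS = 16, y in [4, 19]  -> 2 point(s)
  x = 16: RHS = 9, y in [3, 20]  -> 2 point(s)
  x = 17: RHS = 6, y in [11, 12]  -> 2 point(s)
  x = 18: RHS = 13, y in [6, 17]  -> 2 point(s)
  x = 19: RHS = 13, y in [6, 17]  -> 2 point(s)
  x = 20: RHS = 12, y in [9, 14]  -> 2 point(s)
  x = 21: RHS = 16, y in [4, 19]  -> 2 point(s)
  x = 22: RHS = 8, y in [10, 13]  -> 2 point(s)
Affine points: 32. Add the point at infinity: total = 33.

#E(F_23) = 33


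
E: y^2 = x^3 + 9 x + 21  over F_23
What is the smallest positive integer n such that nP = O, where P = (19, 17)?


Compute successive multiples of P until we hit O:
  1P = (19, 17)
  2P = (9, 16)
  3P = (21, 15)
  4P = (7, 17)
  5P = (20, 6)
  6P = (13, 9)
  7P = (3, 12)
  8P = (17, 21)
  ... (continuing to 33P)
  33P = O

ord(P) = 33


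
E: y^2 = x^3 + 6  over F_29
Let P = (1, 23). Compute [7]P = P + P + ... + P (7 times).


k = 7 = 111_2 (binary, LSB first: 111)
Double-and-add from P = (1, 23):
  bit 0 = 1: acc = O + (1, 23) = (1, 23)
  bit 1 = 1: acc = (1, 23) + (18, 3) = (16, 10)
  bit 2 = 1: acc = (16, 10) + (21, 4) = (12, 20)

7P = (12, 20)


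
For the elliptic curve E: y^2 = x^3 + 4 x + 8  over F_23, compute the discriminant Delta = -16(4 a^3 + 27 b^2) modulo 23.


4 a^3 + 27 b^2 = 4*4^3 + 27*8^2 = 256 + 1728 = 1984
Delta = -16 * (1984) = -31744
Delta mod 23 = 19

Delta = 19 (mod 23)


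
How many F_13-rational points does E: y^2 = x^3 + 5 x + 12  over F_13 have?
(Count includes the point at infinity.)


For each x in F_13, count y with y^2 = x^3 + 5 x + 12 mod 13:
  x = 0: RHS = 12, y in [5, 8]  -> 2 point(s)
  x = 2: RHS = 4, y in [2, 11]  -> 2 point(s)
  x = 7: RHS = 0, y in [0]  -> 1 point(s)
  x = 10: RHS = 9, y in [3, 10]  -> 2 point(s)
Affine points: 7. Add the point at infinity: total = 8.

#E(F_13) = 8


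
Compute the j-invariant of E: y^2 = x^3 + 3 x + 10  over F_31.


Delta = -16(4 a^3 + 27 b^2) mod 31 = 22
-1728 * (4 a)^3 = -1728 * (4*3)^3 mod 31 = 29
j = 29 * 22^(-1) mod 31 = 14

j = 14 (mod 31)


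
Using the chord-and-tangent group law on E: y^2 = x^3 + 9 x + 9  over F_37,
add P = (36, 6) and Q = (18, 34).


P != Q, so use the chord formula.
s = (y2 - y1) / (x2 - x1) = (28) / (19) mod 37 = 19
x3 = s^2 - x1 - x2 mod 37 = 19^2 - 36 - 18 = 11
y3 = s (x1 - x3) - y1 mod 37 = 19 * (36 - 11) - 6 = 25

P + Q = (11, 25)


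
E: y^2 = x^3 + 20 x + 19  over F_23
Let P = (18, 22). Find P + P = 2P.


Doubling: s = (3 x1^2 + a) / (2 y1)
s = (3*18^2 + 20) / (2*22) mod 23 = 10
x3 = s^2 - 2 x1 mod 23 = 10^2 - 2*18 = 18
y3 = s (x1 - x3) - y1 mod 23 = 10 * (18 - 18) - 22 = 1

2P = (18, 1)


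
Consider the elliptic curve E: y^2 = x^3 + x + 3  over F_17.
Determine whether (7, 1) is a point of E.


Check whether y^2 = x^3 + 1 x + 3 (mod 17) for (x, y) = (7, 1).
LHS: y^2 = 1^2 mod 17 = 1
RHS: x^3 + 1 x + 3 = 7^3 + 1*7 + 3 mod 17 = 13
LHS != RHS

No, not on the curve


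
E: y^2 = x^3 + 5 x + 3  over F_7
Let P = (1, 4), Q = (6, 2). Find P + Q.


P != Q, so use the chord formula.
s = (y2 - y1) / (x2 - x1) = (5) / (5) mod 7 = 1
x3 = s^2 - x1 - x2 mod 7 = 1^2 - 1 - 6 = 1
y3 = s (x1 - x3) - y1 mod 7 = 1 * (1 - 1) - 4 = 3

P + Q = (1, 3)


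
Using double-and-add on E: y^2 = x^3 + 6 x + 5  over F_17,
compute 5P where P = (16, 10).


k = 5 = 101_2 (binary, LSB first: 101)
Double-and-add from P = (16, 10):
  bit 0 = 1: acc = O + (16, 10) = (16, 10)
  bit 1 = 0: acc unchanged = (16, 10)
  bit 2 = 1: acc = (16, 10) + (8, 2) = (11, 12)

5P = (11, 12)


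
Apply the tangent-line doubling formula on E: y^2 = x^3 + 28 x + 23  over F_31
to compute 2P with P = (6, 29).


Doubling: s = (3 x1^2 + a) / (2 y1)
s = (3*6^2 + 28) / (2*29) mod 31 = 28
x3 = s^2 - 2 x1 mod 31 = 28^2 - 2*6 = 28
y3 = s (x1 - x3) - y1 mod 31 = 28 * (6 - 28) - 29 = 6

2P = (28, 6)


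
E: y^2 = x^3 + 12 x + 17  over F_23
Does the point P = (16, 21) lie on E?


Check whether y^2 = x^3 + 12 x + 17 (mod 23) for (x, y) = (16, 21).
LHS: y^2 = 21^2 mod 23 = 4
RHS: x^3 + 12 x + 17 = 16^3 + 12*16 + 17 mod 23 = 4
LHS = RHS

Yes, on the curve


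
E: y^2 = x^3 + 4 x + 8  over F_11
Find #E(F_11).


For each x in F_11, count y with y^2 = x^3 + 4 x + 8 mod 11:
  x = 3: RHS = 3, y in [5, 6]  -> 2 point(s)
  x = 4: RHS = 0, y in [0]  -> 1 point(s)
  x = 7: RHS = 5, y in [4, 7]  -> 2 point(s)
  x = 9: RHS = 3, y in [5, 6]  -> 2 point(s)
  x = 10: RHS = 3, y in [5, 6]  -> 2 point(s)
Affine points: 9. Add the point at infinity: total = 10.

#E(F_11) = 10


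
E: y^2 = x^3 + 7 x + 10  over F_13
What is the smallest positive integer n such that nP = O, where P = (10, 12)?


Compute successive multiples of P until we hit O:
  1P = (10, 12)
  2P = (9, 10)
  3P = (11, 12)
  4P = (5, 1)
  5P = (7, 5)
  6P = (0, 7)
  7P = (0, 6)
  8P = (7, 8)
  ... (continuing to 13P)
  13P = O

ord(P) = 13


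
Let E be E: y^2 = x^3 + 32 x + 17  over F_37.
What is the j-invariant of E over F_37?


Delta = -16(4 a^3 + 27 b^2) mod 37 = 35
-1728 * (4 a)^3 = -1728 * (4*32)^3 mod 37 = 23
j = 23 * 35^(-1) mod 37 = 7

j = 7 (mod 37)


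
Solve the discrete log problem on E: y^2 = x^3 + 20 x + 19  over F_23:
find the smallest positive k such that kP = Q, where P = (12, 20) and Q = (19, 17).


Enumerate multiples of P until we hit Q = (19, 17):
  1P = (12, 20)
  2P = (11, 12)
  3P = (18, 1)
  4P = (19, 6)
  5P = (19, 17)
Match found at i = 5.

k = 5


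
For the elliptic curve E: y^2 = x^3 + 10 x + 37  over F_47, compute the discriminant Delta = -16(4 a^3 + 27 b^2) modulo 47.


4 a^3 + 27 b^2 = 4*10^3 + 27*37^2 = 4000 + 36963 = 40963
Delta = -16 * (40963) = -655408
Delta mod 47 = 7

Delta = 7 (mod 47)


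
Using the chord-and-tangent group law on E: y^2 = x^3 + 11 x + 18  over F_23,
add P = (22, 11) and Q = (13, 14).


P != Q, so use the chord formula.
s = (y2 - y1) / (x2 - x1) = (3) / (14) mod 23 = 15
x3 = s^2 - x1 - x2 mod 23 = 15^2 - 22 - 13 = 6
y3 = s (x1 - x3) - y1 mod 23 = 15 * (22 - 6) - 11 = 22

P + Q = (6, 22)


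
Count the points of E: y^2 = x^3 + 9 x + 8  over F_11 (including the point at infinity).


For each x in F_11, count y with y^2 = x^3 + 9 x + 8 mod 11:
  x = 2: RHS = 1, y in [1, 10]  -> 2 point(s)
  x = 4: RHS = 9, y in [3, 8]  -> 2 point(s)
  x = 6: RHS = 3, y in [5, 6]  -> 2 point(s)
  x = 8: RHS = 9, y in [3, 8]  -> 2 point(s)
  x = 9: RHS = 4, y in [2, 9]  -> 2 point(s)
  x = 10: RHS = 9, y in [3, 8]  -> 2 point(s)
Affine points: 12. Add the point at infinity: total = 13.

#E(F_11) = 13


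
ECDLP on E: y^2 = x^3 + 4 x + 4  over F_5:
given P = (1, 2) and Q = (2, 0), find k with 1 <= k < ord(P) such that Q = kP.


Enumerate multiples of P until we hit Q = (2, 0):
  1P = (1, 2)
  2P = (2, 0)
Match found at i = 2.

k = 2


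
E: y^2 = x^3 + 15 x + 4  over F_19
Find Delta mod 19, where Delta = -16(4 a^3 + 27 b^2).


4 a^3 + 27 b^2 = 4*15^3 + 27*4^2 = 13500 + 432 = 13932
Delta = -16 * (13932) = -222912
Delta mod 19 = 15

Delta = 15 (mod 19)


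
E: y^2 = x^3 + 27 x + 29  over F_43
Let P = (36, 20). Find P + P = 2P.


Doubling: s = (3 x1^2 + a) / (2 y1)
s = (3*36^2 + 27) / (2*20) mod 43 = 28
x3 = s^2 - 2 x1 mod 43 = 28^2 - 2*36 = 24
y3 = s (x1 - x3) - y1 mod 43 = 28 * (36 - 24) - 20 = 15

2P = (24, 15)


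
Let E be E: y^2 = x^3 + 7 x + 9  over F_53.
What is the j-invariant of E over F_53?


Delta = -16(4 a^3 + 27 b^2) mod 53 = 31
-1728 * (4 a)^3 = -1728 * (4*7)^3 mod 53 = 51
j = 51 * 31^(-1) mod 53 = 29

j = 29 (mod 53)


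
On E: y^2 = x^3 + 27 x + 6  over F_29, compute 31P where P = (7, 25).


k = 31 = 11111_2 (binary, LSB first: 11111)
Double-and-add from P = (7, 25):
  bit 0 = 1: acc = O + (7, 25) = (7, 25)
  bit 1 = 1: acc = (7, 25) + (15, 4) = (8, 3)
  bit 2 = 1: acc = (8, 3) + (5, 18) = (12, 17)
  bit 3 = 1: acc = (12, 17) + (23, 18) = (0, 21)
  bit 4 = 1: acc = (0, 21) + (17, 19) = (8, 26)

31P = (8, 26)


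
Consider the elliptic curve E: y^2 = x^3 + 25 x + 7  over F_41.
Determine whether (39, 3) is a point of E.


Check whether y^2 = x^3 + 25 x + 7 (mod 41) for (x, y) = (39, 3).
LHS: y^2 = 3^2 mod 41 = 9
RHS: x^3 + 25 x + 7 = 39^3 + 25*39 + 7 mod 41 = 31
LHS != RHS

No, not on the curve


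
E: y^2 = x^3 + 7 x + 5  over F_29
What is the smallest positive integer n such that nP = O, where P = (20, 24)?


Compute successive multiples of P until we hit O:
  1P = (20, 24)
  2P = (5, 7)
  3P = (0, 18)
  4P = (3, 13)
  5P = (1, 19)
  6P = (1, 10)
  7P = (3, 16)
  8P = (0, 11)
  ... (continuing to 11P)
  11P = O

ord(P) = 11


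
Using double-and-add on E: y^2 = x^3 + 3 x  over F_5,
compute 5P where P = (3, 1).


k = 5 = 101_2 (binary, LSB first: 101)
Double-and-add from P = (3, 1):
  bit 0 = 1: acc = O + (3, 1) = (3, 1)
  bit 1 = 0: acc unchanged = (3, 1)
  bit 2 = 1: acc = (3, 1) + (1, 2) = (0, 0)

5P = (0, 0)


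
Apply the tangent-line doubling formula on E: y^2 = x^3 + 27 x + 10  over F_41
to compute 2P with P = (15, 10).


Doubling: s = (3 x1^2 + a) / (2 y1)
s = (3*15^2 + 27) / (2*10) mod 41 = 31
x3 = s^2 - 2 x1 mod 41 = 31^2 - 2*15 = 29
y3 = s (x1 - x3) - y1 mod 41 = 31 * (15 - 29) - 10 = 7

2P = (29, 7)


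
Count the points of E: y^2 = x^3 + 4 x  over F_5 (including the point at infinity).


For each x in F_5, count y with y^2 = x^3 + 4 x + 0 mod 5:
  x = 0: RHS = 0, y in [0]  -> 1 point(s)
  x = 1: RHS = 0, y in [0]  -> 1 point(s)
  x = 2: RHS = 1, y in [1, 4]  -> 2 point(s)
  x = 3: RHS = 4, y in [2, 3]  -> 2 point(s)
  x = 4: RHS = 0, y in [0]  -> 1 point(s)
Affine points: 7. Add the point at infinity: total = 8.

#E(F_5) = 8


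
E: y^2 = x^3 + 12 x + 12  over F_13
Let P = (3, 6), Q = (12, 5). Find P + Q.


P != Q, so use the chord formula.
s = (y2 - y1) / (x2 - x1) = (12) / (9) mod 13 = 10
x3 = s^2 - x1 - x2 mod 13 = 10^2 - 3 - 12 = 7
y3 = s (x1 - x3) - y1 mod 13 = 10 * (3 - 7) - 6 = 6

P + Q = (7, 6)


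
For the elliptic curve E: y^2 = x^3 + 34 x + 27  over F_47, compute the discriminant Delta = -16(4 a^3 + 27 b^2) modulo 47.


4 a^3 + 27 b^2 = 4*34^3 + 27*27^2 = 157216 + 19683 = 176899
Delta = -16 * (176899) = -2830384
Delta mod 47 = 3

Delta = 3 (mod 47)


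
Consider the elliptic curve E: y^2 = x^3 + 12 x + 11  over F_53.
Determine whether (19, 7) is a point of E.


Check whether y^2 = x^3 + 12 x + 11 (mod 53) for (x, y) = (19, 7).
LHS: y^2 = 7^2 mod 53 = 49
RHS: x^3 + 12 x + 11 = 19^3 + 12*19 + 11 mod 53 = 49
LHS = RHS

Yes, on the curve


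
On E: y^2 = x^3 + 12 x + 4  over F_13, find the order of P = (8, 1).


Compute successive multiples of P until we hit O:
  1P = (8, 1)
  2P = (1, 11)
  3P = (1, 2)
  4P = (8, 12)
  5P = O

ord(P) = 5


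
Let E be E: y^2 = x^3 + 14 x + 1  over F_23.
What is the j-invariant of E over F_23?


Delta = -16(4 a^3 + 27 b^2) mod 23 = 17
-1728 * (4 a)^3 = -1728 * (4*14)^3 mod 23 = 13
j = 13 * 17^(-1) mod 23 = 17

j = 17 (mod 23)


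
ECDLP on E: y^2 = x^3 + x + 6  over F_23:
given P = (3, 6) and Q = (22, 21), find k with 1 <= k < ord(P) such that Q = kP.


Enumerate multiples of P until we hit Q = (22, 21):
  1P = (3, 6)
  2P = (2, 4)
  3P = (22, 2)
  4P = (22, 21)
Match found at i = 4.

k = 4


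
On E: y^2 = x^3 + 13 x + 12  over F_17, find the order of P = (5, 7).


Compute successive multiples of P until we hit O:
  1P = (5, 7)
  2P = (8, 13)
  3P = (8, 4)
  4P = (5, 10)
  5P = O

ord(P) = 5


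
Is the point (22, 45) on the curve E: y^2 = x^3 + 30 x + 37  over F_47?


Check whether y^2 = x^3 + 30 x + 37 (mod 47) for (x, y) = (22, 45).
LHS: y^2 = 45^2 mod 47 = 4
RHS: x^3 + 30 x + 37 = 22^3 + 30*22 + 37 mod 47 = 18
LHS != RHS

No, not on the curve


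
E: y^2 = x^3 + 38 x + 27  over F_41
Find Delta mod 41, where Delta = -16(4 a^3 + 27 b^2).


4 a^3 + 27 b^2 = 4*38^3 + 27*27^2 = 219488 + 19683 = 239171
Delta = -16 * (239171) = -3826736
Delta mod 41 = 40

Delta = 40 (mod 41)


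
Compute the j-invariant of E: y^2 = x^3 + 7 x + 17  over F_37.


Delta = -16(4 a^3 + 27 b^2) mod 37 = 16
-1728 * (4 a)^3 = -1728 * (4*7)^3 mod 37 = 10
j = 10 * 16^(-1) mod 37 = 33

j = 33 (mod 37)


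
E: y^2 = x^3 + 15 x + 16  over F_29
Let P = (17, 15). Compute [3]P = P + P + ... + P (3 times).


k = 3 = 11_2 (binary, LSB first: 11)
Double-and-add from P = (17, 15):
  bit 0 = 1: acc = O + (17, 15) = (17, 15)
  bit 1 = 1: acc = (17, 15) + (23, 0) = (17, 14)

3P = (17, 14)


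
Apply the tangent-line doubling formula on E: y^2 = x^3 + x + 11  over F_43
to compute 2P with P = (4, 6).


Doubling: s = (3 x1^2 + a) / (2 y1)
s = (3*4^2 + 1) / (2*6) mod 43 = 22
x3 = s^2 - 2 x1 mod 43 = 22^2 - 2*4 = 3
y3 = s (x1 - x3) - y1 mod 43 = 22 * (4 - 3) - 6 = 16

2P = (3, 16)


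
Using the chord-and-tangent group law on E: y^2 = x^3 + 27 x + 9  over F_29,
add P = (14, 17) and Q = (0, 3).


P != Q, so use the chord formula.
s = (y2 - y1) / (x2 - x1) = (15) / (15) mod 29 = 1
x3 = s^2 - x1 - x2 mod 29 = 1^2 - 14 - 0 = 16
y3 = s (x1 - x3) - y1 mod 29 = 1 * (14 - 16) - 17 = 10

P + Q = (16, 10)


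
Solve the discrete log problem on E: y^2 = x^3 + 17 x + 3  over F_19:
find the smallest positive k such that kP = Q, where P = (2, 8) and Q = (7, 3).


Enumerate multiples of P until we hit Q = (7, 3):
  1P = (2, 8)
  2P = (5, 2)
  3P = (16, 1)
  4P = (6, 13)
  5P = (9, 7)
  6P = (15, 2)
  7P = (3, 10)
  8P = (18, 17)
  9P = (8, 10)
  10P = (7, 3)
Match found at i = 10.

k = 10


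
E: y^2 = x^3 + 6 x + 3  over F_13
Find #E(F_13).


For each x in F_13, count y with y^2 = x^3 + 6 x + 3 mod 13:
  x = 0: RHS = 3, y in [4, 9]  -> 2 point(s)
  x = 1: RHS = 10, y in [6, 7]  -> 2 point(s)
  x = 2: RHS = 10, y in [6, 7]  -> 2 point(s)
  x = 3: RHS = 9, y in [3, 10]  -> 2 point(s)
  x = 4: RHS = 0, y in [0]  -> 1 point(s)
  x = 8: RHS = 4, y in [2, 11]  -> 2 point(s)
  x = 10: RHS = 10, y in [6, 7]  -> 2 point(s)
  x = 11: RHS = 9, y in [3, 10]  -> 2 point(s)
  x = 12: RHS = 9, y in [3, 10]  -> 2 point(s)
Affine points: 17. Add the point at infinity: total = 18.

#E(F_13) = 18


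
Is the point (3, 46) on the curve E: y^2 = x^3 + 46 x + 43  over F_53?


Check whether y^2 = x^3 + 46 x + 43 (mod 53) for (x, y) = (3, 46).
LHS: y^2 = 46^2 mod 53 = 49
RHS: x^3 + 46 x + 43 = 3^3 + 46*3 + 43 mod 53 = 49
LHS = RHS

Yes, on the curve


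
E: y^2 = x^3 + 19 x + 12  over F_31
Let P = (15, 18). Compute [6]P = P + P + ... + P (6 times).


k = 6 = 110_2 (binary, LSB first: 011)
Double-and-add from P = (15, 18):
  bit 0 = 0: acc unchanged = O
  bit 1 = 1: acc = O + (8, 5) = (8, 5)
  bit 2 = 1: acc = (8, 5) + (29, 20) = (4, 20)

6P = (4, 20)


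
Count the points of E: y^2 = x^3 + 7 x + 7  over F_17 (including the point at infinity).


For each x in F_17, count y with y^2 = x^3 + 7 x + 7 mod 17:
  x = 1: RHS = 15, y in [7, 10]  -> 2 point(s)
  x = 3: RHS = 4, y in [2, 15]  -> 2 point(s)
  x = 7: RHS = 8, y in [5, 12]  -> 2 point(s)
  x = 9: RHS = 0, y in [0]  -> 1 point(s)
  x = 11: RHS = 4, y in [2, 15]  -> 2 point(s)
  x = 12: RHS = 0, y in [0]  -> 1 point(s)
  x = 13: RHS = 0, y in [0]  -> 1 point(s)
  x = 15: RHS = 2, y in [6, 11]  -> 2 point(s)
  x = 16: RHS = 16, y in [4, 13]  -> 2 point(s)
Affine points: 15. Add the point at infinity: total = 16.

#E(F_17) = 16


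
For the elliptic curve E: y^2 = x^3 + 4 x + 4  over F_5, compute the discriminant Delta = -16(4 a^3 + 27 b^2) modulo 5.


4 a^3 + 27 b^2 = 4*4^3 + 27*4^2 = 256 + 432 = 688
Delta = -16 * (688) = -11008
Delta mod 5 = 2

Delta = 2 (mod 5)


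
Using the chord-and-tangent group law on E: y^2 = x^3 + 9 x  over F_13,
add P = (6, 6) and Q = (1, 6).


P != Q, so use the chord formula.
s = (y2 - y1) / (x2 - x1) = (0) / (8) mod 13 = 0
x3 = s^2 - x1 - x2 mod 13 = 0^2 - 6 - 1 = 6
y3 = s (x1 - x3) - y1 mod 13 = 0 * (6 - 6) - 6 = 7

P + Q = (6, 7)


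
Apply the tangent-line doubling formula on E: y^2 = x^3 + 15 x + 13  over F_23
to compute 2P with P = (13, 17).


Doubling: s = (3 x1^2 + a) / (2 y1)
s = (3*13^2 + 15) / (2*17) mod 23 = 14
x3 = s^2 - 2 x1 mod 23 = 14^2 - 2*13 = 9
y3 = s (x1 - x3) - y1 mod 23 = 14 * (13 - 9) - 17 = 16

2P = (9, 16)


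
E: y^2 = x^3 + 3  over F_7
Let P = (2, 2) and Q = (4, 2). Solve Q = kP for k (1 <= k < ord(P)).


Enumerate multiples of P until we hit Q = (4, 2):
  1P = (2, 2)
  2P = (5, 3)
  3P = (4, 2)
Match found at i = 3.

k = 3


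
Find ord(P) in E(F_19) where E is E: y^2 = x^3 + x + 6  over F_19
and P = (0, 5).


Compute successive multiples of P until we hit O:
  1P = (0, 5)
  2P = (4, 6)
  3P = (2, 4)
  4P = (3, 6)
  5P = (14, 3)
  6P = (12, 13)
  7P = (18, 2)
  8P = (10, 3)
  ... (continuing to 18P)
  18P = O

ord(P) = 18


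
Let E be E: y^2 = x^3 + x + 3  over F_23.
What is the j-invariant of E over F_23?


Delta = -16(4 a^3 + 27 b^2) mod 23 = 4
-1728 * (4 a)^3 = -1728 * (4*1)^3 mod 23 = 15
j = 15 * 4^(-1) mod 23 = 21

j = 21 (mod 23)


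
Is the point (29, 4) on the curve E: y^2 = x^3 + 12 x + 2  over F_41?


Check whether y^2 = x^3 + 12 x + 2 (mod 41) for (x, y) = (29, 4).
LHS: y^2 = 4^2 mod 41 = 16
RHS: x^3 + 12 x + 2 = 29^3 + 12*29 + 2 mod 41 = 16
LHS = RHS

Yes, on the curve


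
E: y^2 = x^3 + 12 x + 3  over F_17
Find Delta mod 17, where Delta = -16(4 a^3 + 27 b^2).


4 a^3 + 27 b^2 = 4*12^3 + 27*3^2 = 6912 + 243 = 7155
Delta = -16 * (7155) = -114480
Delta mod 17 = 15

Delta = 15 (mod 17)


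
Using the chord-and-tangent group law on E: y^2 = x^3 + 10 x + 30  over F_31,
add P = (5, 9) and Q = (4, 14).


P != Q, so use the chord formula.
s = (y2 - y1) / (x2 - x1) = (5) / (30) mod 31 = 26
x3 = s^2 - x1 - x2 mod 31 = 26^2 - 5 - 4 = 16
y3 = s (x1 - x3) - y1 mod 31 = 26 * (5 - 16) - 9 = 15

P + Q = (16, 15)


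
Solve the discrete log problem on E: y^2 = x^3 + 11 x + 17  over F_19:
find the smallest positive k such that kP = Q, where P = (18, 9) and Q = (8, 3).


Enumerate multiples of P until we hit Q = (8, 3):
  1P = (18, 9)
  2P = (8, 3)
Match found at i = 2.

k = 2


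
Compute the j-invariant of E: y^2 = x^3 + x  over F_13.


Delta = -16(4 a^3 + 27 b^2) mod 13 = 1
-1728 * (4 a)^3 = -1728 * (4*1)^3 mod 13 = 12
j = 12 * 1^(-1) mod 13 = 12

j = 12 (mod 13)


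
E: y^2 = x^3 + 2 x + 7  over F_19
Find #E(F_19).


For each x in F_19, count y with y^2 = x^3 + 2 x + 7 mod 19:
  x = 0: RHS = 7, y in [8, 11]  -> 2 point(s)
  x = 2: RHS = 0, y in [0]  -> 1 point(s)
  x = 5: RHS = 9, y in [3, 16]  -> 2 point(s)
  x = 6: RHS = 7, y in [8, 11]  -> 2 point(s)
  x = 10: RHS = 1, y in [1, 18]  -> 2 point(s)
  x = 11: RHS = 11, y in [7, 12]  -> 2 point(s)
  x = 12: RHS = 11, y in [7, 12]  -> 2 point(s)
  x = 13: RHS = 7, y in [8, 11]  -> 2 point(s)
  x = 14: RHS = 5, y in [9, 10]  -> 2 point(s)
  x = 15: RHS = 11, y in [7, 12]  -> 2 point(s)
  x = 18: RHS = 4, y in [2, 17]  -> 2 point(s)
Affine points: 21. Add the point at infinity: total = 22.

#E(F_19) = 22


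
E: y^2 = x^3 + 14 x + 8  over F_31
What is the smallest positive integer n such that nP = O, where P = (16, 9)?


Compute successive multiples of P until we hit O:
  1P = (16, 9)
  2P = (18, 4)
  3P = (11, 25)
  4P = (13, 0)
  5P = (11, 6)
  6P = (18, 27)
  7P = (16, 22)
  8P = O

ord(P) = 8


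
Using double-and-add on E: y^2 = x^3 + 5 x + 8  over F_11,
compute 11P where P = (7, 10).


k = 11 = 1011_2 (binary, LSB first: 1101)
Double-and-add from P = (7, 10):
  bit 0 = 1: acc = O + (7, 10) = (7, 10)
  bit 1 = 1: acc = (7, 10) + (9, 10) = (6, 1)
  bit 2 = 0: acc unchanged = (6, 1)
  bit 3 = 1: acc = (6, 1) + (1, 5) = (2, 9)

11P = (2, 9)


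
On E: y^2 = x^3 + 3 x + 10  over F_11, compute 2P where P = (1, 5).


Doubling: s = (3 x1^2 + a) / (2 y1)
s = (3*1^2 + 3) / (2*5) mod 11 = 5
x3 = s^2 - 2 x1 mod 11 = 5^2 - 2*1 = 1
y3 = s (x1 - x3) - y1 mod 11 = 5 * (1 - 1) - 5 = 6

2P = (1, 6)


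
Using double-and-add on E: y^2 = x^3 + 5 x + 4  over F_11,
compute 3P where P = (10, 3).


k = 3 = 11_2 (binary, LSB first: 11)
Double-and-add from P = (10, 3):
  bit 0 = 1: acc = O + (10, 3) = (10, 3)
  bit 1 = 1: acc = (10, 3) + (5, 0) = (10, 8)

3P = (10, 8)


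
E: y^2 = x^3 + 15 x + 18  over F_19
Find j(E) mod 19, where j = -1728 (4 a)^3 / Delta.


Delta = -16(4 a^3 + 27 b^2) mod 19 = 16
-1728 * (4 a)^3 = -1728 * (4*15)^3 mod 19 = 8
j = 8 * 16^(-1) mod 19 = 10

j = 10 (mod 19)


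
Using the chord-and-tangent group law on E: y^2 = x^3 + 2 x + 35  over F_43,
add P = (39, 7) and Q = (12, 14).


P != Q, so use the chord formula.
s = (y2 - y1) / (x2 - x1) = (7) / (16) mod 43 = 30
x3 = s^2 - x1 - x2 mod 43 = 30^2 - 39 - 12 = 32
y3 = s (x1 - x3) - y1 mod 43 = 30 * (39 - 32) - 7 = 31

P + Q = (32, 31)


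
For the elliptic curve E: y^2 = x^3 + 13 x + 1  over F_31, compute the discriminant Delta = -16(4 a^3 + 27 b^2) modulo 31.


4 a^3 + 27 b^2 = 4*13^3 + 27*1^2 = 8788 + 27 = 8815
Delta = -16 * (8815) = -141040
Delta mod 31 = 10

Delta = 10 (mod 31)


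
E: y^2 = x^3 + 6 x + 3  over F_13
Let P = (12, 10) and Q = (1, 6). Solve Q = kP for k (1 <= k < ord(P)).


Enumerate multiples of P until we hit Q = (1, 6):
  1P = (12, 10)
  2P = (1, 6)
Match found at i = 2.

k = 2


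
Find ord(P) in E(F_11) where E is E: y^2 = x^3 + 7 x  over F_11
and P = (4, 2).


Compute successive multiples of P until we hit O:
  1P = (4, 2)
  2P = (3, 9)
  3P = (9, 0)
  4P = (3, 2)
  5P = (4, 9)
  6P = O

ord(P) = 6


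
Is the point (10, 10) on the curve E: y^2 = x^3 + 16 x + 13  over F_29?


Check whether y^2 = x^3 + 16 x + 13 (mod 29) for (x, y) = (10, 10).
LHS: y^2 = 10^2 mod 29 = 13
RHS: x^3 + 16 x + 13 = 10^3 + 16*10 + 13 mod 29 = 13
LHS = RHS

Yes, on the curve


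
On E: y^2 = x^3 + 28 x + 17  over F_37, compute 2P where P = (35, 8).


Doubling: s = (3 x1^2 + a) / (2 y1)
s = (3*35^2 + 28) / (2*8) mod 37 = 21
x3 = s^2 - 2 x1 mod 37 = 21^2 - 2*35 = 1
y3 = s (x1 - x3) - y1 mod 37 = 21 * (35 - 1) - 8 = 3

2P = (1, 3)


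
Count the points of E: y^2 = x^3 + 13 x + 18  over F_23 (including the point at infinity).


For each x in F_23, count y with y^2 = x^3 + 13 x + 18 mod 23:
  x = 0: RHS = 18, y in [8, 15]  -> 2 point(s)
  x = 1: RHS = 9, y in [3, 20]  -> 2 point(s)
  x = 2: RHS = 6, y in [11, 12]  -> 2 point(s)
  x = 5: RHS = 1, y in [1, 22]  -> 2 point(s)
  x = 6: RHS = 13, y in [6, 17]  -> 2 point(s)
  x = 8: RHS = 13, y in [6, 17]  -> 2 point(s)
  x = 9: RHS = 13, y in [6, 17]  -> 2 point(s)
  x = 12: RHS = 16, y in [4, 19]  -> 2 point(s)
  x = 14: RHS = 0, y in [0]  -> 1 point(s)
  x = 15: RHS = 0, y in [0]  -> 1 point(s)
  x = 17: RHS = 0, y in [0]  -> 1 point(s)
  x = 18: RHS = 12, y in [9, 14]  -> 2 point(s)
  x = 22: RHS = 4, y in [2, 21]  -> 2 point(s)
Affine points: 23. Add the point at infinity: total = 24.

#E(F_23) = 24


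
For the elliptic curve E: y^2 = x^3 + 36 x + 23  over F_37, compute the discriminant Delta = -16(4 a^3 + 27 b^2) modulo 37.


4 a^3 + 27 b^2 = 4*36^3 + 27*23^2 = 186624 + 14283 = 200907
Delta = -16 * (200907) = -3214512
Delta mod 37 = 11

Delta = 11 (mod 37)


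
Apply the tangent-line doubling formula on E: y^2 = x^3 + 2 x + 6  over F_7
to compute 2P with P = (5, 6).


Doubling: s = (3 x1^2 + a) / (2 y1)
s = (3*5^2 + 2) / (2*6) mod 7 = 0
x3 = s^2 - 2 x1 mod 7 = 0^2 - 2*5 = 4
y3 = s (x1 - x3) - y1 mod 7 = 0 * (5 - 4) - 6 = 1

2P = (4, 1)


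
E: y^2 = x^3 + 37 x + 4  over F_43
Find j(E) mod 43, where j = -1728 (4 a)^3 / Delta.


Delta = -16(4 a^3 + 27 b^2) mod 43 = 32
-1728 * (4 a)^3 = -1728 * (4*37)^3 mod 43 = 39
j = 39 * 32^(-1) mod 43 = 16

j = 16 (mod 43)


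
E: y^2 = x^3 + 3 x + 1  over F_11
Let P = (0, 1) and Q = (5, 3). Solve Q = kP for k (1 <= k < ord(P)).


Enumerate multiples of P until we hit Q = (5, 3):
  1P = (0, 1)
  2P = (5, 8)
  3P = (4, 0)
  4P = (5, 3)
Match found at i = 4.

k = 4


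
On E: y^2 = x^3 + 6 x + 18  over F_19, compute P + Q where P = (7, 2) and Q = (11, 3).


P != Q, so use the chord formula.
s = (y2 - y1) / (x2 - x1) = (1) / (4) mod 19 = 5
x3 = s^2 - x1 - x2 mod 19 = 5^2 - 7 - 11 = 7
y3 = s (x1 - x3) - y1 mod 19 = 5 * (7 - 7) - 2 = 17

P + Q = (7, 17)


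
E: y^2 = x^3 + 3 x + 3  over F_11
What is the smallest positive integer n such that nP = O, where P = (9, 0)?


Compute successive multiples of P until we hit O:
  1P = (9, 0)
  2P = O

ord(P) = 2


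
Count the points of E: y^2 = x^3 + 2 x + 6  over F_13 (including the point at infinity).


For each x in F_13, count y with y^2 = x^3 + 2 x + 6 mod 13:
  x = 1: RHS = 9, y in [3, 10]  -> 2 point(s)
  x = 3: RHS = 0, y in [0]  -> 1 point(s)
  x = 4: RHS = 0, y in [0]  -> 1 point(s)
  x = 6: RHS = 0, y in [0]  -> 1 point(s)
  x = 7: RHS = 12, y in [5, 8]  -> 2 point(s)
  x = 8: RHS = 1, y in [1, 12]  -> 2 point(s)
  x = 9: RHS = 12, y in [5, 8]  -> 2 point(s)
  x = 10: RHS = 12, y in [5, 8]  -> 2 point(s)
  x = 12: RHS = 3, y in [4, 9]  -> 2 point(s)
Affine points: 15. Add the point at infinity: total = 16.

#E(F_13) = 16


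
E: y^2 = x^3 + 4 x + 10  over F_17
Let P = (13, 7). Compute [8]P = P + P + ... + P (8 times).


k = 8 = 1000_2 (binary, LSB first: 0001)
Double-and-add from P = (13, 7):
  bit 0 = 0: acc unchanged = O
  bit 1 = 0: acc unchanged = O
  bit 2 = 0: acc unchanged = O
  bit 3 = 1: acc = O + (11, 5) = (11, 5)

8P = (11, 5)


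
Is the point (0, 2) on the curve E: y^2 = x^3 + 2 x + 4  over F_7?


Check whether y^2 = x^3 + 2 x + 4 (mod 7) for (x, y) = (0, 2).
LHS: y^2 = 2^2 mod 7 = 4
RHS: x^3 + 2 x + 4 = 0^3 + 2*0 + 4 mod 7 = 4
LHS = RHS

Yes, on the curve


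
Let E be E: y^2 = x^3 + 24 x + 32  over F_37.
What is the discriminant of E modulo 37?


4 a^3 + 27 b^2 = 4*24^3 + 27*32^2 = 55296 + 27648 = 82944
Delta = -16 * (82944) = -1327104
Delta mod 37 = 12

Delta = 12 (mod 37)


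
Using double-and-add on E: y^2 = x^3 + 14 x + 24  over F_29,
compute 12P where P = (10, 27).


k = 12 = 1100_2 (binary, LSB first: 0011)
Double-and-add from P = (10, 27):
  bit 0 = 0: acc unchanged = O
  bit 1 = 0: acc unchanged = O
  bit 2 = 1: acc = O + (3, 8) = (3, 8)
  bit 3 = 1: acc = (3, 8) + (0, 16) = (17, 10)

12P = (17, 10)


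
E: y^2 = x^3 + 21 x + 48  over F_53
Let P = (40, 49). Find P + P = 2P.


Doubling: s = (3 x1^2 + a) / (2 y1)
s = (3*40^2 + 21) / (2*49) mod 53 = 40
x3 = s^2 - 2 x1 mod 53 = 40^2 - 2*40 = 36
y3 = s (x1 - x3) - y1 mod 53 = 40 * (40 - 36) - 49 = 5

2P = (36, 5)


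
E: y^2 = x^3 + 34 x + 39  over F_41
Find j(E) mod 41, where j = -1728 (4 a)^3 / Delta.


Delta = -16(4 a^3 + 27 b^2) mod 41 = 11
-1728 * (4 a)^3 = -1728 * (4*34)^3 mod 41 = 20
j = 20 * 11^(-1) mod 41 = 13

j = 13 (mod 41)


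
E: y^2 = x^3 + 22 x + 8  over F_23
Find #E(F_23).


For each x in F_23, count y with y^2 = x^3 + 22 x + 8 mod 23:
  x = 0: RHS = 8, y in [10, 13]  -> 2 point(s)
  x = 1: RHS = 8, y in [10, 13]  -> 2 point(s)
  x = 3: RHS = 9, y in [3, 20]  -> 2 point(s)
  x = 5: RHS = 13, y in [6, 17]  -> 2 point(s)
  x = 8: RHS = 6, y in [11, 12]  -> 2 point(s)
  x = 10: RHS = 9, y in [3, 20]  -> 2 point(s)
  x = 14: RHS = 1, y in [1, 22]  -> 2 point(s)
  x = 18: RHS = 3, y in [7, 16]  -> 2 point(s)
  x = 21: RHS = 2, y in [5, 18]  -> 2 point(s)
  x = 22: RHS = 8, y in [10, 13]  -> 2 point(s)
Affine points: 20. Add the point at infinity: total = 21.

#E(F_23) = 21


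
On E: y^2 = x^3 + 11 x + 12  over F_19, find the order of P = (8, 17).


Compute successive multiples of P until we hit O:
  1P = (8, 17)
  2P = (10, 18)
  3P = (6, 3)
  4P = (16, 3)
  5P = (4, 14)
  6P = (4, 5)
  7P = (16, 16)
  8P = (6, 16)
  ... (continuing to 11P)
  11P = O

ord(P) = 11


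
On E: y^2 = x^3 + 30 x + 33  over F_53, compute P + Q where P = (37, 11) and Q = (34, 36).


P != Q, so use the chord formula.
s = (y2 - y1) / (x2 - x1) = (25) / (50) mod 53 = 27
x3 = s^2 - x1 - x2 mod 53 = 27^2 - 37 - 34 = 22
y3 = s (x1 - x3) - y1 mod 53 = 27 * (37 - 22) - 11 = 23

P + Q = (22, 23)


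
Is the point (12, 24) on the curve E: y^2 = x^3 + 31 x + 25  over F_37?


Check whether y^2 = x^3 + 31 x + 25 (mod 37) for (x, y) = (12, 24).
LHS: y^2 = 24^2 mod 37 = 21
RHS: x^3 + 31 x + 25 = 12^3 + 31*12 + 25 mod 37 = 16
LHS != RHS

No, not on the curve


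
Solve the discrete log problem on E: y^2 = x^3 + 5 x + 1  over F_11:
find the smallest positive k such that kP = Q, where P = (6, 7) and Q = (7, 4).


Enumerate multiples of P until we hit Q = (7, 4):
  1P = (6, 7)
  2P = (0, 10)
  3P = (8, 5)
  4P = (9, 7)
  5P = (7, 4)
Match found at i = 5.

k = 5


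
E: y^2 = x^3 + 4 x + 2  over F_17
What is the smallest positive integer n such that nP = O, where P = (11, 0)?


Compute successive multiples of P until we hit O:
  1P = (11, 0)
  2P = O

ord(P) = 2


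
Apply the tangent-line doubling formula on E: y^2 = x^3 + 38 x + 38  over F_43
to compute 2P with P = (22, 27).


Doubling: s = (3 x1^2 + a) / (2 y1)
s = (3*22^2 + 38) / (2*27) mod 43 = 26
x3 = s^2 - 2 x1 mod 43 = 26^2 - 2*22 = 30
y3 = s (x1 - x3) - y1 mod 43 = 26 * (22 - 30) - 27 = 23

2P = (30, 23)


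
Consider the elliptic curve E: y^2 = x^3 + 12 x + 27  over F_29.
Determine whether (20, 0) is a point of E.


Check whether y^2 = x^3 + 12 x + 27 (mod 29) for (x, y) = (20, 0).
LHS: y^2 = 0^2 mod 29 = 0
RHS: x^3 + 12 x + 27 = 20^3 + 12*20 + 27 mod 29 = 2
LHS != RHS

No, not on the curve


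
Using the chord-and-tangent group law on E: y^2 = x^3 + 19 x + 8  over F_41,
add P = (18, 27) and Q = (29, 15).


P != Q, so use the chord formula.
s = (y2 - y1) / (x2 - x1) = (29) / (11) mod 41 = 25
x3 = s^2 - x1 - x2 mod 41 = 25^2 - 18 - 29 = 4
y3 = s (x1 - x3) - y1 mod 41 = 25 * (18 - 4) - 27 = 36

P + Q = (4, 36)


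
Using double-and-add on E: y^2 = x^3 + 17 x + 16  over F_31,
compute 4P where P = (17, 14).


k = 4 = 100_2 (binary, LSB first: 001)
Double-and-add from P = (17, 14):
  bit 0 = 0: acc unchanged = O
  bit 1 = 0: acc unchanged = O
  bit 2 = 1: acc = O + (5, 3) = (5, 3)

4P = (5, 3)


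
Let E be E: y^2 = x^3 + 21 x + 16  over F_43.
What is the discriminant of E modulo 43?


4 a^3 + 27 b^2 = 4*21^3 + 27*16^2 = 37044 + 6912 = 43956
Delta = -16 * (43956) = -703296
Delta mod 43 = 12

Delta = 12 (mod 43)


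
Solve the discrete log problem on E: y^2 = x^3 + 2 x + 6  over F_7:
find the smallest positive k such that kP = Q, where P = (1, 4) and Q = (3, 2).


Enumerate multiples of P until we hit Q = (3, 2):
  1P = (1, 4)
  2P = (2, 5)
  3P = (5, 6)
  4P = (3, 2)
Match found at i = 4.

k = 4


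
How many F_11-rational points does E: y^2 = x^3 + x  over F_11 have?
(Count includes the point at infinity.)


For each x in F_11, count y with y^2 = x^3 + 1 x + 0 mod 11:
  x = 0: RHS = 0, y in [0]  -> 1 point(s)
  x = 5: RHS = 9, y in [3, 8]  -> 2 point(s)
  x = 7: RHS = 9, y in [3, 8]  -> 2 point(s)
  x = 8: RHS = 3, y in [5, 6]  -> 2 point(s)
  x = 9: RHS = 1, y in [1, 10]  -> 2 point(s)
  x = 10: RHS = 9, y in [3, 8]  -> 2 point(s)
Affine points: 11. Add the point at infinity: total = 12.

#E(F_11) = 12


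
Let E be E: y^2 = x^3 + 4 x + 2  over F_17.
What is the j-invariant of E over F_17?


Delta = -16(4 a^3 + 27 b^2) mod 17 = 7
-1728 * (4 a)^3 = -1728 * (4*4)^3 mod 17 = 11
j = 11 * 7^(-1) mod 17 = 4

j = 4 (mod 17)


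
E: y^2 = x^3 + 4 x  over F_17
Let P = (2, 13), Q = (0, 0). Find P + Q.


P != Q, so use the chord formula.
s = (y2 - y1) / (x2 - x1) = (4) / (15) mod 17 = 15
x3 = s^2 - x1 - x2 mod 17 = 15^2 - 2 - 0 = 2
y3 = s (x1 - x3) - y1 mod 17 = 15 * (2 - 2) - 13 = 4

P + Q = (2, 4)


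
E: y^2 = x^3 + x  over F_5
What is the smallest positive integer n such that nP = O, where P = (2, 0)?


Compute successive multiples of P until we hit O:
  1P = (2, 0)
  2P = O

ord(P) = 2


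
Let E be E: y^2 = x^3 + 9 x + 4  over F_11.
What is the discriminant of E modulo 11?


4 a^3 + 27 b^2 = 4*9^3 + 27*4^2 = 2916 + 432 = 3348
Delta = -16 * (3348) = -53568
Delta mod 11 = 2

Delta = 2 (mod 11)


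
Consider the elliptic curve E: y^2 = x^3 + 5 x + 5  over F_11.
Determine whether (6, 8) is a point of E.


Check whether y^2 = x^3 + 5 x + 5 (mod 11) for (x, y) = (6, 8).
LHS: y^2 = 8^2 mod 11 = 9
RHS: x^3 + 5 x + 5 = 6^3 + 5*6 + 5 mod 11 = 9
LHS = RHS

Yes, on the curve


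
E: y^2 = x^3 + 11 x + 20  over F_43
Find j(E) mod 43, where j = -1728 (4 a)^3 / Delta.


Delta = -16(4 a^3 + 27 b^2) mod 43 = 16
-1728 * (4 a)^3 = -1728 * (4*11)^3 mod 43 = 35
j = 35 * 16^(-1) mod 43 = 21

j = 21 (mod 43)


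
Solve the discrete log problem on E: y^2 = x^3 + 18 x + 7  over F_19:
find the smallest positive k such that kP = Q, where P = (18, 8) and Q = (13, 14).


Enumerate multiples of P until we hit Q = (13, 14):
  1P = (18, 8)
  2P = (13, 14)
Match found at i = 2.

k = 2


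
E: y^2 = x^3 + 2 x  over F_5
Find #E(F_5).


For each x in F_5, count y with y^2 = x^3 + 2 x + 0 mod 5:
  x = 0: RHS = 0, y in [0]  -> 1 point(s)
Affine points: 1. Add the point at infinity: total = 2.

#E(F_5) = 2


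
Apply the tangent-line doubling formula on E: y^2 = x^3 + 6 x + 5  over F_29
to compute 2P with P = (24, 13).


Doubling: s = (3 x1^2 + a) / (2 y1)
s = (3*24^2 + 6) / (2*13) mod 29 = 2
x3 = s^2 - 2 x1 mod 29 = 2^2 - 2*24 = 14
y3 = s (x1 - x3) - y1 mod 29 = 2 * (24 - 14) - 13 = 7

2P = (14, 7)


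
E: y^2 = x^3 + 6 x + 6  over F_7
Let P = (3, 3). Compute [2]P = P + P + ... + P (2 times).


k = 2 = 10_2 (binary, LSB first: 01)
Double-and-add from P = (3, 3):
  bit 0 = 0: acc unchanged = O
  bit 1 = 1: acc = O + (5, 0) = (5, 0)

2P = (5, 0)


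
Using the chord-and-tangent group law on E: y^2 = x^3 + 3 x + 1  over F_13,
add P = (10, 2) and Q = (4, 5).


P != Q, so use the chord formula.
s = (y2 - y1) / (x2 - x1) = (3) / (7) mod 13 = 6
x3 = s^2 - x1 - x2 mod 13 = 6^2 - 10 - 4 = 9
y3 = s (x1 - x3) - y1 mod 13 = 6 * (10 - 9) - 2 = 4

P + Q = (9, 4)


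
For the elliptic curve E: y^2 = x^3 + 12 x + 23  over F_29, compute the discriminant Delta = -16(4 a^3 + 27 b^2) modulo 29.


4 a^3 + 27 b^2 = 4*12^3 + 27*23^2 = 6912 + 14283 = 21195
Delta = -16 * (21195) = -339120
Delta mod 29 = 6

Delta = 6 (mod 29)


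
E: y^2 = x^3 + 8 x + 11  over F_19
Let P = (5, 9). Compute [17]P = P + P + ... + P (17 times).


k = 17 = 10001_2 (binary, LSB first: 10001)
Double-and-add from P = (5, 9):
  bit 0 = 1: acc = O + (5, 9) = (5, 9)
  bit 1 = 0: acc unchanged = (5, 9)
  bit 2 = 0: acc unchanged = (5, 9)
  bit 3 = 0: acc unchanged = (5, 9)
  bit 4 = 1: acc = (5, 9) + (2, 15) = (16, 13)

17P = (16, 13)


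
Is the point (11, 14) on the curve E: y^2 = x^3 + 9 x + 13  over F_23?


Check whether y^2 = x^3 + 9 x + 13 (mod 23) for (x, y) = (11, 14).
LHS: y^2 = 14^2 mod 23 = 12
RHS: x^3 + 9 x + 13 = 11^3 + 9*11 + 13 mod 23 = 17
LHS != RHS

No, not on the curve
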